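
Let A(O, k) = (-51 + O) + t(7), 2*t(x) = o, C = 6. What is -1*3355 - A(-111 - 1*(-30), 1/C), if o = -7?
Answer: -6439/2 ≈ -3219.5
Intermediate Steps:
t(x) = -7/2 (t(x) = (½)*(-7) = -7/2)
A(O, k) = -109/2 + O (A(O, k) = (-51 + O) - 7/2 = -109/2 + O)
-1*3355 - A(-111 - 1*(-30), 1/C) = -1*3355 - (-109/2 + (-111 - 1*(-30))) = -3355 - (-109/2 + (-111 + 30)) = -3355 - (-109/2 - 81) = -3355 - 1*(-271/2) = -3355 + 271/2 = -6439/2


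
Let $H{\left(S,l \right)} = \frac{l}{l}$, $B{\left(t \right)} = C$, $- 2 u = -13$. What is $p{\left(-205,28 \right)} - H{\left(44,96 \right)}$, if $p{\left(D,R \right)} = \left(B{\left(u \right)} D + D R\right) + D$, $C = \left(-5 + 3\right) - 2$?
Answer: $-5126$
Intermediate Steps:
$u = \frac{13}{2}$ ($u = \left(- \frac{1}{2}\right) \left(-13\right) = \frac{13}{2} \approx 6.5$)
$C = -4$ ($C = -2 - 2 = -4$)
$B{\left(t \right)} = -4$
$H{\left(S,l \right)} = 1$
$p{\left(D,R \right)} = - 3 D + D R$ ($p{\left(D,R \right)} = \left(- 4 D + D R\right) + D = - 3 D + D R$)
$p{\left(-205,28 \right)} - H{\left(44,96 \right)} = - 205 \left(-3 + 28\right) - 1 = \left(-205\right) 25 - 1 = -5125 - 1 = -5126$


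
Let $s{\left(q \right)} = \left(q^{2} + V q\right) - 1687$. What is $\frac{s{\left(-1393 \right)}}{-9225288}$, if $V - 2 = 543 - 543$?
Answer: $- \frac{241997}{1153161} \approx -0.20986$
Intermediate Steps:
$V = 2$ ($V = 2 + \left(543 - 543\right) = 2 + 0 = 2$)
$s{\left(q \right)} = -1687 + q^{2} + 2 q$ ($s{\left(q \right)} = \left(q^{2} + 2 q\right) - 1687 = -1687 + q^{2} + 2 q$)
$\frac{s{\left(-1393 \right)}}{-9225288} = \frac{-1687 + \left(-1393\right)^{2} + 2 \left(-1393\right)}{-9225288} = \left(-1687 + 1940449 - 2786\right) \left(- \frac{1}{9225288}\right) = 1935976 \left(- \frac{1}{9225288}\right) = - \frac{241997}{1153161}$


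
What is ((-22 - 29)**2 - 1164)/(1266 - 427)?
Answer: 1437/839 ≈ 1.7128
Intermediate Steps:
((-22 - 29)**2 - 1164)/(1266 - 427) = ((-51)**2 - 1164)/839 = (2601 - 1164)*(1/839) = 1437*(1/839) = 1437/839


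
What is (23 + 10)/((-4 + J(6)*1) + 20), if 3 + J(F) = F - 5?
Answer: 33/14 ≈ 2.3571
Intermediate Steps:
J(F) = -8 + F (J(F) = -3 + (F - 5) = -3 + (-5 + F) = -8 + F)
(23 + 10)/((-4 + J(6)*1) + 20) = (23 + 10)/((-4 + (-8 + 6)*1) + 20) = 33/((-4 - 2*1) + 20) = 33/((-4 - 2) + 20) = 33/(-6 + 20) = 33/14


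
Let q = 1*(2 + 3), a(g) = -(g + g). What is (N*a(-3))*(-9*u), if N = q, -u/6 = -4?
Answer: -6480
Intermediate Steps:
a(g) = -2*g
q = 5 (q = 1*5 = 5)
u = 24 (u = -6*(-4) = 24)
N = 5
(N*a(-3))*(-9*u) = (5*(-2*(-3)))*(-9*24) = (5*6)*(-216) = 30*(-216) = -6480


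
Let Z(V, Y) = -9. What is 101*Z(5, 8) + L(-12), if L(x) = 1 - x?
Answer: -896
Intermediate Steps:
101*Z(5, 8) + L(-12) = 101*(-9) + (1 - 1*(-12)) = -909 + (1 + 12) = -909 + 13 = -896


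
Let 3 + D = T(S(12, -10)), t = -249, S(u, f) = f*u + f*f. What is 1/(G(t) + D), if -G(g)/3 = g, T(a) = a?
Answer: 1/724 ≈ 0.0013812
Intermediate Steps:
S(u, f) = f² + f*u (S(u, f) = f*u + f² = f² + f*u)
G(g) = -3*g
D = -23 (D = -3 - 10*(-10 + 12) = -3 - 10*2 = -3 - 20 = -23)
1/(G(t) + D) = 1/(-3*(-249) - 23) = 1/(747 - 23) = 1/724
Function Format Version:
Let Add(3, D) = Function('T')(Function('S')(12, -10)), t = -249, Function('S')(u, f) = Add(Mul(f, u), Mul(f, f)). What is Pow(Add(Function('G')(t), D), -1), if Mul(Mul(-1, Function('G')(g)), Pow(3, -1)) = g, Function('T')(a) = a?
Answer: Rational(1, 724) ≈ 0.0013812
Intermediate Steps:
Function('S')(u, f) = Add(Pow(f, 2), Mul(f, u)) (Function('S')(u, f) = Add(Mul(f, u), Pow(f, 2)) = Add(Pow(f, 2), Mul(f, u)))
Function('G')(g) = Mul(-3, g)
D = -23 (D = Add(-3, Mul(-10, Add(-10, 12))) = Add(-3, Mul(-10, 2)) = Add(-3, -20) = -23)
Pow(Add(Function('G')(t), D), -1) = Pow(Add(Mul(-3, -249), -23), -1) = Pow(Add(747, -23), -1) = Pow(724, -1) = Rational(1, 724)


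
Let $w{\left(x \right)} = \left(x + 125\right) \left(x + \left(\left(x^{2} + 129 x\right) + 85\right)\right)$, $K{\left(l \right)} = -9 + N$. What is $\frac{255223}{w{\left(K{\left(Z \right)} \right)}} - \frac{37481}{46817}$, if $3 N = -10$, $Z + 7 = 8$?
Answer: $- \frac{478389765245}{194573699216} \approx -2.4587$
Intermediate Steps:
$Z = 1$ ($Z = -7 + 8 = 1$)
$N = - \frac{10}{3}$ ($N = \frac{1}{3} \left(-10\right) = - \frac{10}{3} \approx -3.3333$)
$K{\left(l \right)} = - \frac{37}{3}$ ($K{\left(l \right)} = -9 - \frac{10}{3} = - \frac{37}{3}$)
$w{\left(x \right)} = \left(125 + x\right) \left(85 + x^{2} + 130 x\right)$ ($w{\left(x \right)} = \left(125 + x\right) \left(x + \left(85 + x^{2} + 129 x\right)\right) = \left(125 + x\right) \left(85 + x^{2} + 130 x\right)$)
$\frac{255223}{w{\left(K{\left(Z \right)} \right)}} - \frac{37481}{46817} = \frac{255223}{10625 + \left(- \frac{37}{3}\right)^{3} + 255 \left(- \frac{37}{3}\right)^{2} + 16335 \left(- \frac{37}{3}\right)} - \frac{37481}{46817} = \frac{255223}{10625 - \frac{50653}{27} + 255 \cdot \frac{1369}{9} - 201465} - \frac{37481}{46817} = \frac{255223}{10625 - \frac{50653}{27} + \frac{116365}{3} - 201465} - \frac{37481}{46817} = \frac{255223}{- \frac{4156048}{27}} - \frac{37481}{46817} = 255223 \left(- \frac{27}{4156048}\right) - \frac{37481}{46817} = - \frac{6891021}{4156048} - \frac{37481}{46817} = - \frac{478389765245}{194573699216}$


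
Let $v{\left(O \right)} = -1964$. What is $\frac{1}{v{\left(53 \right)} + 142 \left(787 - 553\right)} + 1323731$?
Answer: $\frac{41385125985}{31264} \approx 1.3237 \cdot 10^{6}$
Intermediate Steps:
$\frac{1}{v{\left(53 \right)} + 142 \left(787 - 553\right)} + 1323731 = \frac{1}{-1964 + 142 \left(787 - 553\right)} + 1323731 = \frac{1}{-1964 + 142 \cdot 234} + 1323731 = \frac{1}{-1964 + 33228} + 1323731 = \frac{1}{31264} + 1323731 = \frac{41385125985}{31264}$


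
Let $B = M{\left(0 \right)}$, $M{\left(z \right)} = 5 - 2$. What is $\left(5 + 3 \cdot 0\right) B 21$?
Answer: $315$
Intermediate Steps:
$M{\left(z \right)} = 3$ ($M{\left(z \right)} = 5 - 2 = 3$)
$B = 3$
$\left(5 + 3 \cdot 0\right) B 21 = \left(5 + 3 \cdot 0\right) 3 \cdot 21 = \left(5 + 0\right) 3 \cdot 21 = 5 \cdot 3 \cdot 21 = 15 \cdot 21 = 315$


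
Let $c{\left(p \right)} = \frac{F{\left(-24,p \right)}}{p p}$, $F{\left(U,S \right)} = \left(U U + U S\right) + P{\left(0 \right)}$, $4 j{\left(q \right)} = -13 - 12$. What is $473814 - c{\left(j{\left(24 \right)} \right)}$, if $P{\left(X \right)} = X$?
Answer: $\frac{296122134}{625} \approx 4.738 \cdot 10^{5}$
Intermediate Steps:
$j{\left(q \right)} = - \frac{25}{4}$ ($j{\left(q \right)} = \frac{-13 - 12}{4} = \frac{1}{4} \left(-25\right) = - \frac{25}{4}$)
$F{\left(U,S \right)} = U^{2} + S U$ ($F{\left(U,S \right)} = \left(U U + U S\right) + 0 = \left(U^{2} + S U\right) + 0 = U^{2} + S U$)
$c{\left(p \right)} = \frac{576 - 24 p}{p^{2}}$ ($c{\left(p \right)} = \frac{\left(-24\right) \left(p - 24\right)}{p p} = \frac{\left(-24\right) \left(-24 + p\right)}{p^{2}} = \frac{576 - 24 p}{p^{2}}$)
$473814 - c{\left(j{\left(24 \right)} \right)} = 473814 - \frac{24 \left(24 - - \frac{25}{4}\right)}{\frac{625}{16}} = 473814 - 24 \cdot \frac{16}{625} \left(24 + \frac{25}{4}\right) = 473814 - 24 \cdot \frac{16}{625} \cdot \frac{121}{4} = 473814 - \frac{11616}{625} = \frac{296122134}{625}$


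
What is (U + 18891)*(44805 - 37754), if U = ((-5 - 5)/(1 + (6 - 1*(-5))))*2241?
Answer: 240065397/2 ≈ 1.2003e+8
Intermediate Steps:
U = -3735/2 (U = -10/(1 + (6 + 5))*2241 = -10/(1 + 11)*2241 = -10/12*2241 = -10*1/12*2241 = -⅚*2241 = -3735/2 ≈ -1867.5)
(U + 18891)*(44805 - 37754) = (-3735/2 + 18891)*(44805 - 37754) = (34047/2)*7051 = 240065397/2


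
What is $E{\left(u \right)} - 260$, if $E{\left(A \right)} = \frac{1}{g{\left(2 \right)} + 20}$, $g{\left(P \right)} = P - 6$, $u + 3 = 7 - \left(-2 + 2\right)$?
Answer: $- \frac{4159}{16} \approx -259.94$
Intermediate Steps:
$u = 4$ ($u = -3 + \left(7 - \left(-2 + 2\right)\right) = -3 + \left(7 - 0\right) = -3 + \left(7 + 0\right) = -3 + 7 = 4$)
$g{\left(P \right)} = -6 + P$ ($g{\left(P \right)} = P - 6 = -6 + P$)
$E{\left(A \right)} = \frac{1}{16}$ ($E{\left(A \right)} = \frac{1}{\left(-6 + 2\right) + 20} = \frac{1}{-4 + 20} = \frac{1}{16}$)
$E{\left(u \right)} - 260 = \frac{1}{16} - 260 = - \frac{4159}{16}$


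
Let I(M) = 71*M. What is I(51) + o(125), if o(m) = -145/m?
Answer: 90496/25 ≈ 3619.8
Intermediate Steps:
I(51) + o(125) = 71*51 - 145/125 = 3621 - 145*1/125 = 3621 - 29/25 = 90496/25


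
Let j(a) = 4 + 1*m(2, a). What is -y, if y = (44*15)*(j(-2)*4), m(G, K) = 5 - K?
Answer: -29040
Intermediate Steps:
j(a) = 9 - a (j(a) = 4 + 1*(5 - a) = 4 + (5 - a) = 9 - a)
y = 29040 (y = (44*15)*((9 - 1*(-2))*4) = 660*((9 + 2)*4) = 660*(11*4) = 660*44 = 29040)
-y = -1*29040 = -29040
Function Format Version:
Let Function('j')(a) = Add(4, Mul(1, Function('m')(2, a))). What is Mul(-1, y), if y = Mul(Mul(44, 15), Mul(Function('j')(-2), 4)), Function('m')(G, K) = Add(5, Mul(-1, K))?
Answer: -29040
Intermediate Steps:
Function('j')(a) = Add(9, Mul(-1, a)) (Function('j')(a) = Add(4, Mul(1, Add(5, Mul(-1, a)))) = Add(4, Add(5, Mul(-1, a))) = Add(9, Mul(-1, a)))
y = 29040 (y = Mul(Mul(44, 15), Mul(Add(9, Mul(-1, -2)), 4)) = Mul(660, Mul(Add(9, 2), 4)) = Mul(660, Mul(11, 4)) = Mul(660, 44) = 29040)
Mul(-1, y) = Mul(-1, 29040) = -29040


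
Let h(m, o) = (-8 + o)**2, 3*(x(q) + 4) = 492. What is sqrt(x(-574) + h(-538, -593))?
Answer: 19*sqrt(1001) ≈ 601.13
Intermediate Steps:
x(q) = 160 (x(q) = -4 + (1/3)*492 = -4 + 164 = 160)
sqrt(x(-574) + h(-538, -593)) = sqrt(160 + (-8 - 593)**2) = sqrt(160 + (-601)**2) = sqrt(160 + 361201) = sqrt(361361) = 19*sqrt(1001)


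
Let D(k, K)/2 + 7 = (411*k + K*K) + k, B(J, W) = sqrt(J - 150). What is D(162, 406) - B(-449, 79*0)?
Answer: 463146 - I*sqrt(599) ≈ 4.6315e+5 - 24.474*I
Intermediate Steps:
B(J, W) = sqrt(-150 + J)
D(k, K) = -14 + 2*K**2 + 824*k (D(k, K) = -14 + 2*((411*k + K*K) + k) = -14 + 2*((411*k + K**2) + k) = -14 + 2*((K**2 + 411*k) + k) = -14 + 2*(K**2 + 412*k) = -14 + (2*K**2 + 824*k) = -14 + 2*K**2 + 824*k)
D(162, 406) - B(-449, 79*0) = (-14 + 2*406**2 + 824*162) - sqrt(-150 - 449) = (-14 + 2*164836 + 133488) - sqrt(-599) = (-14 + 329672 + 133488) - I*sqrt(599) = 463146 - I*sqrt(599)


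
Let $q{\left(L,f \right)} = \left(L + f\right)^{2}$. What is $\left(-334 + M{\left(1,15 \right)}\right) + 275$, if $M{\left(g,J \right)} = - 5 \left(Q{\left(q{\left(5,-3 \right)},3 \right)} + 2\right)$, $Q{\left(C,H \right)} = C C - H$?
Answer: $-134$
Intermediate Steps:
$Q{\left(C,H \right)} = C^{2} - H$
$M{\left(g,J \right)} = -75$ ($M{\left(g,J \right)} = - 5 \left(\left(\left(\left(5 - 3\right)^{2}\right)^{2} - 3\right) + 2\right) = - 5 \left(\left(\left(2^{2}\right)^{2} - 3\right) + 2\right) = - 5 \left(\left(4^{2} - 3\right) + 2\right) = - 5 \left(\left(16 - 3\right) + 2\right) = - 5 \left(13 + 2\right) = \left(-5\right) 15 = -75$)
$\left(-334 + M{\left(1,15 \right)}\right) + 275 = \left(-334 - 75\right) + 275 = -409 + 275 = -134$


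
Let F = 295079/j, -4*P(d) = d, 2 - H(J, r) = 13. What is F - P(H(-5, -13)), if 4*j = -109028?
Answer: -1480143/109028 ≈ -13.576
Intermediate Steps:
j = -27257 (j = (¼)*(-109028) = -27257)
H(J, r) = -11 (H(J, r) = 2 - 1*13 = 2 - 13 = -11)
P(d) = -d/4
F = -295079/27257 (F = 295079/(-27257) = 295079*(-1/27257) = -295079/27257 ≈ -10.826)
F - P(H(-5, -13)) = -295079/27257 - (-1)*(-11)/4 = -295079/27257 - 1*11/4 = -295079/27257 - 11/4 = -1480143/109028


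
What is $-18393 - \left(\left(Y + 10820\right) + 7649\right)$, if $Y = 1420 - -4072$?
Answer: $-42354$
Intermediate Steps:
$Y = 5492$ ($Y = 1420 + 4072 = 5492$)
$-18393 - \left(\left(Y + 10820\right) + 7649\right) = -18393 - \left(\left(5492 + 10820\right) + 7649\right) = -18393 - \left(16312 + 7649\right) = -18393 - 23961 = -42354$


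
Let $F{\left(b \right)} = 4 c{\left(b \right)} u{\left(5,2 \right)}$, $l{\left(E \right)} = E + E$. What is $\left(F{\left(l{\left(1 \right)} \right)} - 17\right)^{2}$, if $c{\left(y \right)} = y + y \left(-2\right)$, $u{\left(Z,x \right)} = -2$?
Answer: $1$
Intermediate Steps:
$c{\left(y \right)} = - y$ ($c{\left(y \right)} = y - 2 y = - y$)
$l{\left(E \right)} = 2 E$
$F{\left(b \right)} = 8 b$ ($F{\left(b \right)} = 4 \left(- b\right) \left(-2\right) = - 4 b \left(-2\right) = 8 b$)
$\left(F{\left(l{\left(1 \right)} \right)} - 17\right)^{2} = \left(8 \cdot 2 \cdot 1 - 17\right)^{2} = \left(8 \cdot 2 - 17\right)^{2} = \left(16 - 17\right)^{2} = \left(-1\right)^{2} = 1$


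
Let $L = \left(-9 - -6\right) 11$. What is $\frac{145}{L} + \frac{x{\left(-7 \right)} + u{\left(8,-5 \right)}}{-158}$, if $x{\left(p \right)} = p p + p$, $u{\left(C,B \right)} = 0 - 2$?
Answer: $- \frac{12115}{2607} \approx -4.6471$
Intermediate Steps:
$u{\left(C,B \right)} = -2$ ($u{\left(C,B \right)} = 0 - 2 = -2$)
$x{\left(p \right)} = p + p^{2}$ ($x{\left(p \right)} = p^{2} + p = p + p^{2}$)
$L = -33$ ($L = \left(-9 + 6\right) 11 = \left(-3\right) 11 = -33$)
$\frac{145}{L} + \frac{x{\left(-7 \right)} + u{\left(8,-5 \right)}}{-158} = \frac{145}{-33} + \frac{- 7 \left(1 - 7\right) - 2}{-158} = 145 \left(- \frac{1}{33}\right) + \left(\left(-7\right) \left(-6\right) - 2\right) \left(- \frac{1}{158}\right) = - \frac{145}{33} + \left(42 - 2\right) \left(- \frac{1}{158}\right) = - \frac{145}{33} + 40 \left(- \frac{1}{158}\right) = - \frac{145}{33} - \frac{20}{79} = - \frac{12115}{2607}$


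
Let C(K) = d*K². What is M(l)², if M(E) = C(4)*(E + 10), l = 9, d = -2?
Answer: 369664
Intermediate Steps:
C(K) = -2*K²
M(E) = -320 - 32*E (M(E) = (-2*4²)*(E + 10) = (-2*16)*(10 + E) = -32*(10 + E) = -320 - 32*E)
M(l)² = (-320 - 32*9)² = (-320 - 288)² = (-608)² = 369664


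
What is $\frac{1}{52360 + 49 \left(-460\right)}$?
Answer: $\frac{1}{29820} \approx 3.3535 \cdot 10^{-5}$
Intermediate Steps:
$\frac{1}{52360 + 49 \left(-460\right)} = \frac{1}{52360 - 22540} = \frac{1}{29820}$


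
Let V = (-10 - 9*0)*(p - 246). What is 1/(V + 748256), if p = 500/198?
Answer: 99/74318384 ≈ 1.3321e-6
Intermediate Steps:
p = 250/99 (p = 500*(1/198) = 250/99 ≈ 2.5253)
V = 241040/99 (V = (-10 - 9*0)*(250/99 - 246) = (-10 + 0)*(-24104/99) = -10*(-24104/99) = 241040/99 ≈ 2434.7)
1/(V + 748256) = 1/(241040/99 + 748256) = 1/(74318384/99) = 99/74318384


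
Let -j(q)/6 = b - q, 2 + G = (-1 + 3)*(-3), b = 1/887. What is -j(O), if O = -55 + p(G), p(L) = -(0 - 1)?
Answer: 287394/887 ≈ 324.01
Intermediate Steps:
b = 1/887 ≈ 0.0011274
G = -8 (G = -2 + (-1 + 3)*(-3) = -2 + 2*(-3) = -2 - 6 = -8)
p(L) = 1 (p(L) = -1*(-1) = 1)
O = -54 (O = -55 + 1 = -54)
j(q) = -6/887 + 6*q (j(q) = -6*(1/887 - q) = -6/887 + 6*q)
-j(O) = -(-6/887 + 6*(-54)) = -(-6/887 - 324) = -1*(-287394/887) = 287394/887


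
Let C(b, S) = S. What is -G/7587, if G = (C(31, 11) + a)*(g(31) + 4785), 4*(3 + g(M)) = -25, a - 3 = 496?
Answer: -1623755/5058 ≈ -321.03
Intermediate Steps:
a = 499 (a = 3 + 496 = 499)
g(M) = -37/4 (g(M) = -3 + (¼)*(-25) = -3 - 25/4 = -37/4)
G = 4871265/2 (G = (11 + 499)*(-37/4 + 4785) = 510*(19103/4) = 4871265/2 ≈ 2.4356e+6)
-G/7587 = -4871265/(2*7587) = -1*1623755/5058 = -1623755/5058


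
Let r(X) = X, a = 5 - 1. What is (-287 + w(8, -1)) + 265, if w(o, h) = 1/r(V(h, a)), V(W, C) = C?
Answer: -87/4 ≈ -21.750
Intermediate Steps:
a = 4
w(o, h) = ¼ (w(o, h) = 1/4 = ¼)
(-287 + w(8, -1)) + 265 = (-287 + ¼) + 265 = -1147/4 + 265 = -87/4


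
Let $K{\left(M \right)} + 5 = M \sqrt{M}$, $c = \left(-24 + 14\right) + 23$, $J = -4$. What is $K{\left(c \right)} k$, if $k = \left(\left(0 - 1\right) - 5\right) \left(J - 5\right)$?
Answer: $-270 + 702 \sqrt{13} \approx 2261.1$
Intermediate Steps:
$k = 54$ ($k = \left(\left(0 - 1\right) - 5\right) \left(-4 - 5\right) = \left(\left(0 - 1\right) - 5\right) \left(-9\right) = \left(-1 - 5\right) \left(-9\right) = \left(-6\right) \left(-9\right) = 54$)
$c = 13$ ($c = -10 + 23 = 13$)
$K{\left(M \right)} = -5 + M^{\frac{3}{2}}$ ($K{\left(M \right)} = -5 + M \sqrt{M} = -5 + M^{\frac{3}{2}}$)
$K{\left(c \right)} k = \left(-5 + 13^{\frac{3}{2}}\right) 54 = \left(-5 + 13 \sqrt{13}\right) 54 = -270 + 702 \sqrt{13}$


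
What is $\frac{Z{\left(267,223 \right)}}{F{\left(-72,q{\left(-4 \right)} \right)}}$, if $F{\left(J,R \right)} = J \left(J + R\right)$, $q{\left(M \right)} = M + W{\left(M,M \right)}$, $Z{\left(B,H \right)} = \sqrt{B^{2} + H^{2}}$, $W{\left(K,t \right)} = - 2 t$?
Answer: $\frac{\sqrt{121018}}{4896} \approx 0.071053$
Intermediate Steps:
$q{\left(M \right)} = - M$ ($q{\left(M \right)} = M - 2 M = - M$)
$\frac{Z{\left(267,223 \right)}}{F{\left(-72,q{\left(-4 \right)} \right)}} = \frac{\sqrt{267^{2} + 223^{2}}}{\left(-72\right) \left(-72 - -4\right)} = \frac{\sqrt{71289 + 49729}}{\left(-72\right) \left(-72 + 4\right)} = \frac{\sqrt{121018}}{\left(-72\right) \left(-68\right)} = \frac{\sqrt{121018}}{4896}$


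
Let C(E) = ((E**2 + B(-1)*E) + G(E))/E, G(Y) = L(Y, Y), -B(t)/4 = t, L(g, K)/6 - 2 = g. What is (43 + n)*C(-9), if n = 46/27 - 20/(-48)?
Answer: -4873/324 ≈ -15.040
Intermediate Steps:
L(g, K) = 12 + 6*g
B(t) = -4*t
G(Y) = 12 + 6*Y
n = 229/108 (n = 46*(1/27) - 20*(-1/48) = 46/27 + 5/12 = 229/108 ≈ 2.1204)
C(E) = (12 + E**2 + 10*E)/E (C(E) = ((E**2 + (-4*(-1))*E) + (12 + 6*E))/E = ((E**2 + 4*E) + (12 + 6*E))/E = (12 + E**2 + 10*E)/E)
(43 + n)*C(-9) = (43 + 229/108)*(10 - 9 + 12/(-9)) = 4873*(10 - 9 + 12*(-1/9))/108 = 4873*(10 - 9 - 4/3)/108 = (4873/108)*(-1/3) = -4873/324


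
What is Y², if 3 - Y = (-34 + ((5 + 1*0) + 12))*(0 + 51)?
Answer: 756900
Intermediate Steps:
Y = 870 (Y = 3 - (-34 + ((5 + 1*0) + 12))*(0 + 51) = 3 - (-34 + ((5 + 0) + 12))*51 = 3 - (-34 + (5 + 12))*51 = 3 - (-34 + 17)*51 = 3 - (-17)*51 = 3 - 1*(-867) = 3 + 867 = 870)
Y² = 870² = 756900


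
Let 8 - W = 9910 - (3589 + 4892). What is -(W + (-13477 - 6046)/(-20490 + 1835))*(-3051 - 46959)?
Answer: -37849328352/533 ≈ -7.1012e+7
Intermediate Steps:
W = -1421 (W = 8 - (9910 - (3589 + 4892)) = 8 - (9910 - 1*8481) = 8 - (9910 - 8481) = 8 - 1*1429 = 8 - 1429 = -1421)
-(W + (-13477 - 6046)/(-20490 + 1835))*(-3051 - 46959) = -(-1421 + (-13477 - 6046)/(-20490 + 1835))*(-3051 - 46959) = -(-1421 - 19523/(-18655))*(-50010) = -(-1421 - 19523*(-1/18655))*(-50010) = -(-1421 + 2789/2665)*(-50010) = -(-3784176)*(-50010)/2665 = -1*37849328352/533 = -37849328352/533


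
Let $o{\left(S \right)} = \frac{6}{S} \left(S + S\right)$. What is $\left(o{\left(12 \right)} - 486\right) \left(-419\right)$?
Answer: $198606$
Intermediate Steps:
$o{\left(S \right)} = 12$ ($o{\left(S \right)} = \frac{6}{S} 2 S = 12$)
$\left(o{\left(12 \right)} - 486\right) \left(-419\right) = \left(12 - 486\right) \left(-419\right) = \left(-474\right) \left(-419\right) = 198606$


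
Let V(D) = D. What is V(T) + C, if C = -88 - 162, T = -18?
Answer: -268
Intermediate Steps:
C = -250
V(T) + C = -18 - 250 = -268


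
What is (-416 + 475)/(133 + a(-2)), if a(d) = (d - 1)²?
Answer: 59/142 ≈ 0.41549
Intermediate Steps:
a(d) = (-1 + d)²
(-416 + 475)/(133 + a(-2)) = (-416 + 475)/(133 + (-1 - 2)²) = 59/(133 + (-3)²) = 59/(133 + 9) = 59/142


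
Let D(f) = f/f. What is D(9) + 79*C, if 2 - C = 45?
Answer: -3396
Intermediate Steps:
C = -43 (C = 2 - 1*45 = 2 - 45 = -43)
D(f) = 1
D(9) + 79*C = 1 + 79*(-43) = 1 - 3397 = -3396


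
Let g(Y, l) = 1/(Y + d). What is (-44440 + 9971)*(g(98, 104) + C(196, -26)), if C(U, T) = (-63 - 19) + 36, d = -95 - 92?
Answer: 141150555/89 ≈ 1.5860e+6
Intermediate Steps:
d = -187
g(Y, l) = 1/(-187 + Y) (g(Y, l) = 1/(Y - 187) = 1/(-187 + Y))
C(U, T) = -46 (C(U, T) = -82 + 36 = -46)
(-44440 + 9971)*(g(98, 104) + C(196, -26)) = (-44440 + 9971)*(1/(-187 + 98) - 46) = -34469*(1/(-89) - 46) = -34469*(-1/89 - 46) = -34469*(-4095/89) = 141150555/89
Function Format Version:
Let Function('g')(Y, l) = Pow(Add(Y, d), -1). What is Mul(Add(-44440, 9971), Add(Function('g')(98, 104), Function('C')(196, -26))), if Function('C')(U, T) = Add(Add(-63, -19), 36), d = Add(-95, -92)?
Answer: Rational(141150555, 89) ≈ 1.5860e+6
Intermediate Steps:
d = -187
Function('g')(Y, l) = Pow(Add(-187, Y), -1) (Function('g')(Y, l) = Pow(Add(Y, -187), -1) = Pow(Add(-187, Y), -1))
Function('C')(U, T) = -46 (Function('C')(U, T) = Add(-82, 36) = -46)
Mul(Add(-44440, 9971), Add(Function('g')(98, 104), Function('C')(196, -26))) = Mul(Add(-44440, 9971), Add(Pow(Add(-187, 98), -1), -46)) = Mul(-34469, Add(Pow(-89, -1), -46)) = Mul(-34469, Add(Rational(-1, 89), -46)) = Mul(-34469, Rational(-4095, 89)) = Rational(141150555, 89)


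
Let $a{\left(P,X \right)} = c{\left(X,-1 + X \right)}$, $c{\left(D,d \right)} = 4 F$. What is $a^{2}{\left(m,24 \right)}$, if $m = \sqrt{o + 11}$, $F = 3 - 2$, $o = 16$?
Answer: $16$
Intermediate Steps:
$F = 1$ ($F = 3 - 2 = 1$)
$m = 3 \sqrt{3}$ ($m = \sqrt{16 + 11} = \sqrt{27} = 3 \sqrt{3} \approx 5.1962$)
$c{\left(D,d \right)} = 4$ ($c{\left(D,d \right)} = 4 \cdot 1 = 4$)
$a{\left(P,X \right)} = 4$
$a^{2}{\left(m,24 \right)} = 4^{2} = 16$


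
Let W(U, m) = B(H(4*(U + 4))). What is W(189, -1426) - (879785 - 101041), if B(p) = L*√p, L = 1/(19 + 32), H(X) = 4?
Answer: -39715942/51 ≈ -7.7874e+5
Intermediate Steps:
L = 1/51 ≈ 0.019608
B(p) = √p/51
W(U, m) = 2/51 (W(U, m) = √4/51 = (1/51)*2 = 2/51)
W(189, -1426) - (879785 - 101041) = 2/51 - (879785 - 101041) = 2/51 - 1*778744 = 2/51 - 778744 = -39715942/51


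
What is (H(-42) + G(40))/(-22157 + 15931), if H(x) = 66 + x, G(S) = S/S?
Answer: -25/6226 ≈ -0.0040154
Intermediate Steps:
G(S) = 1
(H(-42) + G(40))/(-22157 + 15931) = ((66 - 42) + 1)/(-22157 + 15931) = (24 + 1)/(-6226) = 25*(-1/6226) = -25/6226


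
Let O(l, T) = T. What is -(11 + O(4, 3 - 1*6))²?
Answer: -64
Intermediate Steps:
-(11 + O(4, 3 - 1*6))² = -(11 + (3 - 1*6))² = -(11 + (3 - 6))² = -(11 - 3)² = -1*8² = -1*64 = -64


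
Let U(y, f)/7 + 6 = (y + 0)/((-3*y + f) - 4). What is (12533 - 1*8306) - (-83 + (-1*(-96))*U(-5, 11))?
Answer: 93442/11 ≈ 8494.7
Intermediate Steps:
U(y, f) = -42 + 7*y/(-4 + f - 3*y) (U(y, f) = -42 + 7*((y + 0)/((-3*y + f) - 4)) = -42 + 7*(y/((f - 3*y) - 4)) = -42 + 7*(y/(-4 + f - 3*y)) = -42 + 7*y/(-4 + f - 3*y))
(12533 - 1*8306) - (-83 + (-1*(-96))*U(-5, 11)) = (12533 - 1*8306) - (-83 + (-1*(-96))*(7*(-24 - 19*(-5) + 6*11)/(4 - 1*11 + 3*(-5)))) = (12533 - 8306) - (-83 + 96*(7*(-24 + 95 + 66)/(4 - 11 - 15))) = 4227 - (-83 + 96*(7*137/(-22))) = 4227 - (-83 + 96*(7*(-1/22)*137)) = 4227 - (-83 + 96*(-959/22)) = 4227 - (-83 - 46032/11) = 4227 - 1*(-46945/11) = 4227 + 46945/11 = 93442/11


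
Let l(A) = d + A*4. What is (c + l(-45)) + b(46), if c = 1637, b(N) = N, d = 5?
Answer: 1508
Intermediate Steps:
l(A) = 5 + 4*A (l(A) = 5 + A*4 = 5 + 4*A)
(c + l(-45)) + b(46) = (1637 + (5 + 4*(-45))) + 46 = (1637 + (5 - 180)) + 46 = (1637 - 175) + 46 = 1462 + 46 = 1508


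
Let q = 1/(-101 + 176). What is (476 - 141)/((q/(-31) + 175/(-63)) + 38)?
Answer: 2336625/245672 ≈ 9.5112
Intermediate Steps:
q = 1/75 ≈ 0.013333
(476 - 141)/((q/(-31) + 175/(-63)) + 38) = (476 - 141)/(((1/75)/(-31) + 175/(-63)) + 38) = 335/(((1/75)*(-1/31) + 175*(-1/63)) + 38) = 335/((-1/2325 - 25/9) + 38) = 335/(-19378/6975 + 38) = 335/(245672/6975) = 335*(6975/245672) = 2336625/245672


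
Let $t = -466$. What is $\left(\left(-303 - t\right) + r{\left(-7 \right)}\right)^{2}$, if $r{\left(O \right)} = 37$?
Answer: $40000$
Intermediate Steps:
$\left(\left(-303 - t\right) + r{\left(-7 \right)}\right)^{2} = \left(\left(-303 - -466\right) + 37\right)^{2} = \left(\left(-303 + 466\right) + 37\right)^{2} = \left(163 + 37\right)^{2} = 200^{2} = 40000$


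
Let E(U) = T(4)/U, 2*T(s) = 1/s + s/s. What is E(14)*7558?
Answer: 18895/56 ≈ 337.41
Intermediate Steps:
T(s) = ½ + 1/(2*s) (T(s) = (1/s + s/s)/2 = (1/s + 1)/2 = (1 + 1/s)/2 = ½ + 1/(2*s))
E(U) = 5/(8*U) (E(U) = ((½)*(1 + 4)/4)/U = ((½)*(¼)*5)/U = 5/(8*U))
E(14)*7558 = ((5/8)/14)*7558 = ((5/8)*(1/14))*7558 = (5/112)*7558 = 18895/56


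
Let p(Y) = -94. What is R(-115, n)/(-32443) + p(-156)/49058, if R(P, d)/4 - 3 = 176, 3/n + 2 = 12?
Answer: -19087585/795794347 ≈ -0.023986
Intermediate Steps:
n = 3/10 (n = 3/(-2 + 12) = 3/10 ≈ 0.30000)
R(P, d) = 716 (R(P, d) = 12 + 4*176 = 12 + 704 = 716)
R(-115, n)/(-32443) + p(-156)/49058 = 716/(-32443) - 94/49058 = 716*(-1/32443) - 94*1/49058 = -716/32443 - 47/24529 = -19087585/795794347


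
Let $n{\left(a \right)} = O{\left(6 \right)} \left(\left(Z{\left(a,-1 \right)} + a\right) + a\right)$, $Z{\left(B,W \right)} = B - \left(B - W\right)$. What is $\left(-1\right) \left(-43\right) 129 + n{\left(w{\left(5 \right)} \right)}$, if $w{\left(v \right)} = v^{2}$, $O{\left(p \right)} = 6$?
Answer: $5841$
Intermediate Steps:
$Z{\left(B,W \right)} = W$
$n{\left(a \right)} = -6 + 12 a$ ($n{\left(a \right)} = 6 \left(\left(-1 + a\right) + a\right) = 6 \left(-1 + 2 a\right) = -6 + 12 a$)
$\left(-1\right) \left(-43\right) 129 + n{\left(w{\left(5 \right)} \right)} = \left(-1\right) \left(-43\right) 129 - \left(6 - 12 \cdot 5^{2}\right) = 43 \cdot 129 + \left(-6 + 12 \cdot 25\right) = 5547 + \left(-6 + 300\right) = 5547 + 294 = 5841$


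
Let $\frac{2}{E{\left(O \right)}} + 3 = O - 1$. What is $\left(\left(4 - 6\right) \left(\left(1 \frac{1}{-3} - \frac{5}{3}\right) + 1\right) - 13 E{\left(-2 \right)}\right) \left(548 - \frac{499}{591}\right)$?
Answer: $\frac{6144011}{1773} \approx 3465.3$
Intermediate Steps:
$E{\left(O \right)} = \frac{2}{-4 + O}$ ($E{\left(O \right)} = \frac{2}{-3 + \left(O - 1\right)} = \frac{2}{-3 + \left(-1 + O\right)} = \frac{2}{-4 + O}$)
$\left(\left(4 - 6\right) \left(\left(1 \frac{1}{-3} - \frac{5}{3}\right) + 1\right) - 13 E{\left(-2 \right)}\right) \left(548 - \frac{499}{591}\right) = \left(\left(4 - 6\right) \left(\left(1 \frac{1}{-3} - \frac{5}{3}\right) + 1\right) - 13 \frac{2}{-4 - 2}\right) \left(548 - \frac{499}{591}\right) = \left(- 2 \left(\left(1 \left(- \frac{1}{3}\right) - \frac{5}{3}\right) + 1\right) - 13 \frac{2}{-6}\right) \left(548 - \frac{499}{591}\right) = \left(- 2 \left(\left(- \frac{1}{3} - \frac{5}{3}\right) + 1\right) - 13 \cdot 2 \left(- \frac{1}{6}\right)\right) \left(548 - \frac{499}{591}\right) = \left(- 2 \left(-2 + 1\right) - - \frac{13}{3}\right) \frac{323369}{591} = \left(\left(-2\right) \left(-1\right) + \frac{13}{3}\right) \frac{323369}{591} = \left(2 + \frac{13}{3}\right) \frac{323369}{591} = \frac{19}{3} \cdot \frac{323369}{591} = \frac{6144011}{1773}$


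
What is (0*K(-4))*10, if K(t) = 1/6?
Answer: 0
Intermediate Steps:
K(t) = 1/6
(0*K(-4))*10 = (0*(1/6))*10 = 0*10 = 0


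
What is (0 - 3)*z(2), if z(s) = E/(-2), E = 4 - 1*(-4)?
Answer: 12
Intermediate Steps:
E = 8 (E = 4 + 4 = 8)
z(s) = -4 (z(s) = 8/(-2) = 8*(-1/2) = -4)
(0 - 3)*z(2) = (0 - 3)*(-4) = -3*(-4) = 12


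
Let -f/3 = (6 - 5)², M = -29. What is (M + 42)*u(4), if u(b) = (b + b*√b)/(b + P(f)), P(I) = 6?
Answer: 78/5 ≈ 15.600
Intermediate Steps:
f = -3 (f = -3*(6 - 5)² = -3*1² = -3*1 = -3)
u(b) = (b + b^(3/2))/(6 + b) (u(b) = (b + b*√b)/(b + 6) = (b + b^(3/2))/(6 + b))
(M + 42)*u(4) = (-29 + 42)*((4 + 4^(3/2))/(6 + 4)) = 13*((4 + 8)/10) = 13*((⅒)*12) = 13*(6/5) = 78/5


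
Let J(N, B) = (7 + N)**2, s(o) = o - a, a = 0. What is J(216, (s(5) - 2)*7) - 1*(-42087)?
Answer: 91816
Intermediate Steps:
s(o) = o (s(o) = o - 1*0 = o + 0 = o)
J(216, (s(5) - 2)*7) - 1*(-42087) = (7 + 216)**2 - 1*(-42087) = 223**2 + 42087 = 49729 + 42087 = 91816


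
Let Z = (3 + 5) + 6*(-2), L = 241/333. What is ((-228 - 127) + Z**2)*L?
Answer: -27233/111 ≈ -245.34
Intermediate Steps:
L = 241/333 (L = 241*(1/333) = 241/333 ≈ 0.72372)
Z = -4 (Z = 8 - 12 = -4)
((-228 - 127) + Z**2)*L = ((-228 - 127) + (-4)**2)*(241/333) = (-355 + 16)*(241/333) = -339*241/333 = -27233/111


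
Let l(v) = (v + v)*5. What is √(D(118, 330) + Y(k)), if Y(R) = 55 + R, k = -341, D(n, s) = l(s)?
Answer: √3014 ≈ 54.900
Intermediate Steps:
l(v) = 10*v (l(v) = (2*v)*5 = 10*v)
D(n, s) = 10*s
√(D(118, 330) + Y(k)) = √(10*330 + (55 - 341)) = √(3300 - 286) = √3014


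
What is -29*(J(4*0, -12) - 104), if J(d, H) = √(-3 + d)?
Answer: 3016 - 29*I*√3 ≈ 3016.0 - 50.229*I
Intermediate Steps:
-29*(J(4*0, -12) - 104) = -29*(√(-3 + 4*0) - 104) = -29*(√(-3 + 0) - 104) = -29*(√(-3) - 104) = -29*(I*√3 - 104) = -29*(-104 + I*√3) = 3016 - 29*I*√3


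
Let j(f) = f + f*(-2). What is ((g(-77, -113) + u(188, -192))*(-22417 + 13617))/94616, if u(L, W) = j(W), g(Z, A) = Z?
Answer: -126500/11827 ≈ -10.696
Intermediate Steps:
j(f) = -f (j(f) = f - 2*f = -f)
u(L, W) = -W
((g(-77, -113) + u(188, -192))*(-22417 + 13617))/94616 = ((-77 - 1*(-192))*(-22417 + 13617))/94616 = ((-77 + 192)*(-8800))*(1/94616) = (115*(-8800))*(1/94616) = -1012000*1/94616 = -126500/11827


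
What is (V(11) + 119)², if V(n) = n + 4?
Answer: 17956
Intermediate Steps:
V(n) = 4 + n
(V(11) + 119)² = ((4 + 11) + 119)² = (15 + 119)² = 134² = 17956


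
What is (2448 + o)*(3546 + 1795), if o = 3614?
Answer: 32377142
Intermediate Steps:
(2448 + o)*(3546 + 1795) = (2448 + 3614)*(3546 + 1795) = 6062*5341 = 32377142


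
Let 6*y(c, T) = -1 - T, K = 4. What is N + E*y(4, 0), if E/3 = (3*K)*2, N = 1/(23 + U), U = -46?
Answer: -277/23 ≈ -12.043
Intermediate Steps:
y(c, T) = -⅙ - T/6 (y(c, T) = (-1 - T)/6 = -⅙ - T/6)
N = -1/23 (N = 1/(23 - 46) = 1/(-23) = -1/23 ≈ -0.043478)
E = 72 (E = 3*((3*4)*2) = 3*(12*2) = 3*24 = 72)
N + E*y(4, 0) = -1/23 + 72*(-⅙ - ⅙*0) = -1/23 + 72*(-⅙ + 0) = -1/23 + 72*(-⅙) = -1/23 - 12 = -277/23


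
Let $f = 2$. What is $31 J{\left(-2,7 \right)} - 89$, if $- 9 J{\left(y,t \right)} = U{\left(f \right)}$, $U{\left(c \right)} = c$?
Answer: $- \frac{863}{9} \approx -95.889$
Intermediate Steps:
$J{\left(y,t \right)} = - \frac{2}{9}$ ($J{\left(y,t \right)} = \left(- \frac{1}{9}\right) 2 = - \frac{2}{9}$)
$31 J{\left(-2,7 \right)} - 89 = 31 \left(- \frac{2}{9}\right) - 89 = - \frac{62}{9} - 89 = - \frac{863}{9}$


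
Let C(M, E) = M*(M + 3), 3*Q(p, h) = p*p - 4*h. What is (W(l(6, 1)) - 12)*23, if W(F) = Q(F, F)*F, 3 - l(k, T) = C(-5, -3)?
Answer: -13225/3 ≈ -4408.3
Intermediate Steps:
Q(p, h) = -4*h/3 + p²/3 (Q(p, h) = (p*p - 4*h)/3 = (p² - 4*h)/3 = -4*h/3 + p²/3)
C(M, E) = M*(3 + M)
l(k, T) = -7 (l(k, T) = 3 - (-5)*(3 - 5) = 3 - (-5)*(-2) = 3 - 1*10 = 3 - 10 = -7)
W(F) = F*(-4*F/3 + F²/3) (W(F) = (-4*F/3 + F²/3)*F = F*(-4*F/3 + F²/3))
(W(l(6, 1)) - 12)*23 = ((⅓)*(-7)²*(-4 - 7) - 12)*23 = ((⅓)*49*(-11) - 12)*23 = (-539/3 - 12)*23 = -575/3*23 = -13225/3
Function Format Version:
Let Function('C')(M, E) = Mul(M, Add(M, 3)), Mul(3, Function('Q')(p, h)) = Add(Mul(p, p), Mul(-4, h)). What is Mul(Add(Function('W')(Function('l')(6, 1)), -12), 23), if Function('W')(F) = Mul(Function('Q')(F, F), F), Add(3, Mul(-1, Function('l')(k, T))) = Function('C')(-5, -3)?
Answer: Rational(-13225, 3) ≈ -4408.3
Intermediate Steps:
Function('Q')(p, h) = Add(Mul(Rational(-4, 3), h), Mul(Rational(1, 3), Pow(p, 2))) (Function('Q')(p, h) = Mul(Rational(1, 3), Add(Mul(p, p), Mul(-4, h))) = Mul(Rational(1, 3), Add(Pow(p, 2), Mul(-4, h))) = Add(Mul(Rational(-4, 3), h), Mul(Rational(1, 3), Pow(p, 2))))
Function('C')(M, E) = Mul(M, Add(3, M))
Function('l')(k, T) = -7 (Function('l')(k, T) = Add(3, Mul(-1, Mul(-5, Add(3, -5)))) = Add(3, Mul(-1, Mul(-5, -2))) = Add(3, Mul(-1, 10)) = Add(3, -10) = -7)
Function('W')(F) = Mul(F, Add(Mul(Rational(-4, 3), F), Mul(Rational(1, 3), Pow(F, 2)))) (Function('W')(F) = Mul(Add(Mul(Rational(-4, 3), F), Mul(Rational(1, 3), Pow(F, 2))), F) = Mul(F, Add(Mul(Rational(-4, 3), F), Mul(Rational(1, 3), Pow(F, 2)))))
Mul(Add(Function('W')(Function('l')(6, 1)), -12), 23) = Mul(Add(Mul(Rational(1, 3), Pow(-7, 2), Add(-4, -7)), -12), 23) = Mul(Add(Mul(Rational(1, 3), 49, -11), -12), 23) = Mul(Add(Rational(-539, 3), -12), 23) = Mul(Rational(-575, 3), 23) = Rational(-13225, 3)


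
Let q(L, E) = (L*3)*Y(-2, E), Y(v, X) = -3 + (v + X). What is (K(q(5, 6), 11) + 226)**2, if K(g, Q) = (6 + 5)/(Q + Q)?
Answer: 205209/4 ≈ 51302.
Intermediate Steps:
Y(v, X) = -3 + X + v (Y(v, X) = -3 + (X + v) = -3 + X + v)
q(L, E) = 3*L*(-5 + E) (q(L, E) = (L*3)*(-3 + E - 2) = (3*L)*(-5 + E) = 3*L*(-5 + E))
K(g, Q) = 11/(2*Q) (K(g, Q) = 11/((2*Q)) = 11*(1/(2*Q)) = 11/(2*Q))
(K(q(5, 6), 11) + 226)**2 = ((11/2)/11 + 226)**2 = ((11/2)*(1/11) + 226)**2 = (1/2 + 226)**2 = (453/2)**2 = 205209/4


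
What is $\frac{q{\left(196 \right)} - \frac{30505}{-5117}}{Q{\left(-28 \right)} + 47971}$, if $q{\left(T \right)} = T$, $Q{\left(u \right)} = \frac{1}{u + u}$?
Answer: $\frac{8267496}{1963740125} \approx 0.0042101$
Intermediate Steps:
$Q{\left(u \right)} = \frac{1}{2 u}$
$\frac{q{\left(196 \right)} - \frac{30505}{-5117}}{Q{\left(-28 \right)} + 47971} = \frac{196 - \frac{30505}{-5117}}{\frac{1}{2 \left(-28\right)} + 47971} = \frac{196 - - \frac{30505}{5117}}{\frac{1}{2} \left(- \frac{1}{28}\right) + 47971} = \frac{196 + \frac{30505}{5117}}{- \frac{1}{56} + 47971} = \frac{1033437}{5117 \cdot \frac{2686375}{56}} = \frac{1033437}{5117} \cdot \frac{56}{2686375} = \frac{8267496}{1963740125}$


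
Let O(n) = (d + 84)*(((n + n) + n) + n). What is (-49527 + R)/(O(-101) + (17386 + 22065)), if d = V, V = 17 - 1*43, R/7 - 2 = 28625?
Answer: 150862/16019 ≈ 9.4177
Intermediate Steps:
R = 200389 (R = 14 + 7*28625 = 14 + 200375 = 200389)
V = -26 (V = 17 - 43 = -26)
d = -26
O(n) = 232*n (O(n) = (-26 + 84)*(((n + n) + n) + n) = 58*((2*n + n) + n) = 58*(3*n + n) = 58*(4*n) = 232*n)
(-49527 + R)/(O(-101) + (17386 + 22065)) = (-49527 + 200389)/(232*(-101) + (17386 + 22065)) = 150862/(-23432 + 39451) = 150862/16019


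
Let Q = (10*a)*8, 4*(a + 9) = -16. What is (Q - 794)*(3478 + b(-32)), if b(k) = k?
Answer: -6319964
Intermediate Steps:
a = -13 (a = -9 + (¼)*(-16) = -9 - 4 = -13)
Q = -1040 (Q = (10*(-13))*8 = -130*8 = -1040)
(Q - 794)*(3478 + b(-32)) = (-1040 - 794)*(3478 - 32) = -1834*3446 = -6319964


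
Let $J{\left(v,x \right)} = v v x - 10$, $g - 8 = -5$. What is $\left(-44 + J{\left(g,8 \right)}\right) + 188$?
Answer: $206$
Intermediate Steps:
$g = 3$ ($g = 8 - 5 = 3$)
$J{\left(v,x \right)} = -10 + x v^{2}$ ($J{\left(v,x \right)} = v^{2} x - 10 = x v^{2} - 10 = -10 + x v^{2}$)
$\left(-44 + J{\left(g,8 \right)}\right) + 188 = \left(-44 - \left(10 - 8 \cdot 3^{2}\right)\right) + 188 = \left(-44 + \left(-10 + 8 \cdot 9\right)\right) + 188 = \left(-44 + \left(-10 + 72\right)\right) + 188 = \left(-44 + 62\right) + 188 = 18 + 188 = 206$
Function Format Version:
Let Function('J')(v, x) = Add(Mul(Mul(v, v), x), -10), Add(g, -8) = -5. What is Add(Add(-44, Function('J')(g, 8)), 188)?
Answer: 206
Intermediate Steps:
g = 3 (g = Add(8, -5) = 3)
Function('J')(v, x) = Add(-10, Mul(x, Pow(v, 2))) (Function('J')(v, x) = Add(Mul(Pow(v, 2), x), -10) = Add(Mul(x, Pow(v, 2)), -10) = Add(-10, Mul(x, Pow(v, 2))))
Add(Add(-44, Function('J')(g, 8)), 188) = Add(Add(-44, Add(-10, Mul(8, Pow(3, 2)))), 188) = Add(Add(-44, Add(-10, Mul(8, 9))), 188) = Add(Add(-44, Add(-10, 72)), 188) = Add(Add(-44, 62), 188) = Add(18, 188) = 206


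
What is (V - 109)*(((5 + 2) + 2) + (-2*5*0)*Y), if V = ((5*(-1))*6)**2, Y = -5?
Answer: 7119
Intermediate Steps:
V = 900 (V = (-5*6)**2 = (-30)**2 = 900)
(V - 109)*(((5 + 2) + 2) + (-2*5*0)*Y) = (900 - 109)*(((5 + 2) + 2) + (-2*5*0)*(-5)) = 791*((7 + 2) - 10*0*(-5)) = 791*(9 + 0*(-5)) = 791*(9 + 0) = 791*9 = 7119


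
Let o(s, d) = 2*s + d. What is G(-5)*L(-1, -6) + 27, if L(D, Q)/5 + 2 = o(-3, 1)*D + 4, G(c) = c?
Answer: -148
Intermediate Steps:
o(s, d) = d + 2*s
L(D, Q) = 10 - 25*D (L(D, Q) = -10 + 5*((1 + 2*(-3))*D + 4) = -10 + 5*((1 - 6)*D + 4) = -10 + 5*(-5*D + 4) = -10 + 5*(4 - 5*D) = -10 + (20 - 25*D) = 10 - 25*D)
G(-5)*L(-1, -6) + 27 = -5*(10 - 25*(-1)) + 27 = -5*(10 + 25) + 27 = -5*35 + 27 = -175 + 27 = -148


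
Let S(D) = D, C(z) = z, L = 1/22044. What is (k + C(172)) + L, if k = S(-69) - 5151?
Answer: -111278111/22044 ≈ -5048.0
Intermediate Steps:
L = 1/22044 ≈ 4.5364e-5
k = -5220 (k = -69 - 5151 = -5220)
(k + C(172)) + L = (-5220 + 172) + 1/22044 = -5048 + 1/22044 = -111278111/22044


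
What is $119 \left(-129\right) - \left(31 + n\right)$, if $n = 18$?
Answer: $-15400$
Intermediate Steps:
$119 \left(-129\right) - \left(31 + n\right) = 119 \left(-129\right) - 49 = -15351 - 49 = -15400$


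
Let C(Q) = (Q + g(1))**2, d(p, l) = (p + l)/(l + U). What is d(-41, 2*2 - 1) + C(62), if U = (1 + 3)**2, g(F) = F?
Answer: 3967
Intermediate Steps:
U = 16 (U = 4**2 = 16)
d(p, l) = (l + p)/(16 + l) (d(p, l) = (p + l)/(l + 16) = (l + p)/(16 + l))
C(Q) = (1 + Q)**2 (C(Q) = (Q + 1)**2 = (1 + Q)**2)
d(-41, 2*2 - 1) + C(62) = ((2*2 - 1) - 41)/(16 + (2*2 - 1)) + (1 + 62)**2 = ((4 - 1) - 41)/(16 + (4 - 1)) + 63**2 = (3 - 41)/(16 + 3) + 3969 = -38/19 + 3969 = (1/19)*(-38) + 3969 = -2 + 3969 = 3967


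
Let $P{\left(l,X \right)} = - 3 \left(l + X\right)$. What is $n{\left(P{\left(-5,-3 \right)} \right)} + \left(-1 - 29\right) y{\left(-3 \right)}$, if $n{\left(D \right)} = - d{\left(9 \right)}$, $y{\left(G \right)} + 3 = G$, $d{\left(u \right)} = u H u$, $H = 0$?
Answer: $180$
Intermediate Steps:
$P{\left(l,X \right)} = - 3 X - 3 l$ ($P{\left(l,X \right)} = - 3 \left(X + l\right) = - 3 X - 3 l$)
$d{\left(u \right)} = 0$ ($d{\left(u \right)} = u 0 u = 0 u = 0$)
$y{\left(G \right)} = -3 + G$
$n{\left(D \right)} = 0$ ($n{\left(D \right)} = \left(-1\right) 0 = 0$)
$n{\left(P{\left(-5,-3 \right)} \right)} + \left(-1 - 29\right) y{\left(-3 \right)} = 0 + \left(-1 - 29\right) \left(-3 - 3\right) = 0 - -180 = 0 + 180 = 180$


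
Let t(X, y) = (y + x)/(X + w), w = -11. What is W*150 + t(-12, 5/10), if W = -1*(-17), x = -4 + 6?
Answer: 117295/46 ≈ 2549.9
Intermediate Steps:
x = 2
t(X, y) = (2 + y)/(-11 + X) (t(X, y) = (y + 2)/(X - 11) = (2 + y)/(-11 + X))
W = 17
W*150 + t(-12, 5/10) = 17*150 + (2 + 5/10)/(-11 - 12) = 2550 + (2 + 5*(⅒))/(-23) = 2550 - (2 + ½)/23 = 2550 - 1/23*5/2 = 2550 - 5/46 = 117295/46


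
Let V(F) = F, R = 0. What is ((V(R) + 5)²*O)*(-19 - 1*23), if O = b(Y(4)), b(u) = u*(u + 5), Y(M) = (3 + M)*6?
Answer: -2072700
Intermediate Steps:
Y(M) = 18 + 6*M
b(u) = u*(5 + u)
O = 1974 (O = (18 + 6*4)*(5 + (18 + 6*4)) = (18 + 24)*(5 + (18 + 24)) = 42*(5 + 42) = 42*47 = 1974)
((V(R) + 5)²*O)*(-19 - 1*23) = ((0 + 5)²*1974)*(-19 - 1*23) = (5²*1974)*(-19 - 23) = (25*1974)*(-42) = 49350*(-42) = -2072700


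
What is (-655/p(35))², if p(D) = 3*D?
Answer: 17161/441 ≈ 38.914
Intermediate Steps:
(-655/p(35))² = (-655/(3*35))² = (-655/105)² = (-655*1/105)² = (-131/21)² = 17161/441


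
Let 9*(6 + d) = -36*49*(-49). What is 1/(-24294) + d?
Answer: 233173811/24294 ≈ 9598.0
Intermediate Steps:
d = 9598 (d = -6 + (-36*49*(-49))/9 = -6 + (-1764*(-49))/9 = -6 + (1/9)*86436 = -6 + 9604 = 9598)
1/(-24294) + d = 1/(-24294) + 9598 = -1/24294 + 9598 = 233173811/24294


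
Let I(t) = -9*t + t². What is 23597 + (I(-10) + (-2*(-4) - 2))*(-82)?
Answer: 7525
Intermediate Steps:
I(t) = t² - 9*t
23597 + (I(-10) + (-2*(-4) - 2))*(-82) = 23597 + (-10*(-9 - 10) + (-2*(-4) - 2))*(-82) = 23597 + (-10*(-19) + (8 - 2))*(-82) = 23597 + (190 + 6)*(-82) = 23597 + 196*(-82) = 23597 - 16072 = 7525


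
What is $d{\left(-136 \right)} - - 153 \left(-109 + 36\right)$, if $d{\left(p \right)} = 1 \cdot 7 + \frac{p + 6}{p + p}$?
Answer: $- \frac{1517967}{136} \approx -11162.0$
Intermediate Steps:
$d{\left(p \right)} = 7 + \frac{6 + p}{2 p}$
$d{\left(-136 \right)} - - 153 \left(-109 + 36\right) = \left(\frac{15}{2} + \frac{3}{-136}\right) - - 153 \left(-109 + 36\right) = \left(\frac{15}{2} + 3 \left(- \frac{1}{136}\right)\right) - \left(-153\right) \left(-73\right) = \left(\frac{15}{2} - \frac{3}{136}\right) - 11169 = \frac{1017}{136} - 11169 = - \frac{1517967}{136}$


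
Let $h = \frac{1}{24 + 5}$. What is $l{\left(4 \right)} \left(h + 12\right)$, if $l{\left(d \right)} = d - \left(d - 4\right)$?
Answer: $\frac{1396}{29} \approx 48.138$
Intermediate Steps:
$h = \frac{1}{29} \approx 0.034483$
$l{\left(d \right)} = 4$ ($l{\left(d \right)} = d - \left(-4 + d\right) = 4$)
$l{\left(4 \right)} \left(h + 12\right) = 4 \left(\frac{1}{29} + 12\right) = 4 \cdot \frac{349}{29} = \frac{1396}{29}$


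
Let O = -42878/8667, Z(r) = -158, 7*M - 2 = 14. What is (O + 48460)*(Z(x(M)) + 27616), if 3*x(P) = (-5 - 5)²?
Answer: 11531260087436/8667 ≈ 1.3305e+9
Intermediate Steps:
M = 16/7 (M = 2/7 + (⅐)*14 = 2/7 + 2 = 16/7 ≈ 2.2857)
x(P) = 100/3 (x(P) = (-5 - 5)²/3 = (⅓)*(-10)² = (⅓)*100 = 100/3)
O = -42878/8667 (O = -42878*1/8667 = -42878/8667 ≈ -4.9473)
(O + 48460)*(Z(x(M)) + 27616) = (-42878/8667 + 48460)*(-158 + 27616) = (419959942/8667)*27458 = 11531260087436/8667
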